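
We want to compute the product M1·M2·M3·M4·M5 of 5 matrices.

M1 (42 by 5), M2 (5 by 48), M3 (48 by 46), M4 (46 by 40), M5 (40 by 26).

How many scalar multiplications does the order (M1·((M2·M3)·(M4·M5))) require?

70320

(M2·M3): 5×48 by 48×46 → 5×46, cost 5·48·46 = 11040
(M4·M5): 46×40 by 40×26 → 46×26, cost 46·40·26 = 47840
((M2·M3)·(M4·M5)): 5×46 by 46×26 → 5×26, cost 5·46·26 = 5980; cumulative 64860
(M1·((M2·M3)·(M4·M5))): 42×5 by 5×26 → 42×26, cost 42·5·26 = 5460; cumulative 70320
Total: 70320 scalar multiplications.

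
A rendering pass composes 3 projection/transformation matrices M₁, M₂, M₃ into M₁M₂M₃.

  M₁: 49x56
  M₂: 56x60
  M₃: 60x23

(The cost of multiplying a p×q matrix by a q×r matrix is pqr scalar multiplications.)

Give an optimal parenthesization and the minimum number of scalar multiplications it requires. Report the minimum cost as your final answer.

(M₁(M₂M₃)): cost 140392.
((M₁M₂)M₃): cost 232260.
Optimal: (M₁(M₂M₃)) with cost 140392.

140392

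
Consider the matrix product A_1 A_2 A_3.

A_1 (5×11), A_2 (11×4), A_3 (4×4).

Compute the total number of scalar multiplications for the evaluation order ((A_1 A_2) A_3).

300

(A_1 A_2): 5×11 by 11×4 → 5×4, cost 5·11·4 = 220
((A_1 A_2) A_3): 5×4 by 4×4 → 5×4, cost 5·4·4 = 80; cumulative 300
Total: 300 scalar multiplications.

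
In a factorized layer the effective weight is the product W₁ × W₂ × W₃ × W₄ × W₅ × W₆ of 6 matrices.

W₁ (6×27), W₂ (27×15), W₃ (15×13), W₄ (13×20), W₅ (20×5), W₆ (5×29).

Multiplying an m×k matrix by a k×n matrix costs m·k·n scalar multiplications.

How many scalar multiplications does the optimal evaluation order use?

5980

Adjacent pairs: W₁W₂ = 6·27·15 = 2430; W₂W₃ = 27·15·13 = 5265; W₃W₄ = 15·13·20 = 3900; W₄W₅ = 13·20·5 = 1300; W₅W₆ = 20·5·29 = 2900.
Length 3: W₁..W₃: k=1: 0+5265+6·27·13=7371; k=2: 2430+0+6·15·13=3600 → min 3600 | W₂..W₄: k=2: 0+3900+27·15·20=12000; k=3: 5265+0+27·13·20=12285 → min 12000 | W₃..W₅: k=3: 0+1300+15·13·5=2275; k=4: 3900+0+15·20·5=5400 → min 2275 | W₄..W₆: k=4: 0+2900+13·20·29=10440; k=5: 1300+0+13·5·29=3185 → min 3185.
Length 4: W₁..W₄: k=1: 0+12000+6·27·20=15240; k=2: 2430+3900+6·15·20=8130; k=3: 3600+0+6·13·20=5160 → min 5160 | W₂..W₅: k=2: 0+2275+27·15·5=4300; k=3: 5265+1300+27·13·5=8320; k=4: 12000+0+27·20·5=14700 → min 4300 | W₃..W₆: k=3: 0+3185+15·13·29=8840; k=4: 3900+2900+15·20·29=15500; k=5: 2275+0+15·5·29=4450 → min 4450.
Length 5: W₁..W₅: k=1: 0+4300+6·27·5=5110; k=2: 2430+2275+6·15·5=5155; k=3: 3600+1300+6·13·5=5290; k=4: 5160+0+6·20·5=5760 → min 5110 | W₂..W₆: k=2: 0+4450+27·15·29=16195; k=3: 5265+3185+27·13·29=18629; k=4: 12000+2900+27·20·29=30560; k=5: 4300+0+27·5·29=8215 → min 8215.
Length 6: W₁..W₆: k=1: 0+8215+6·27·29=12913; k=2: 2430+4450+6·15·29=9490; k=3: 3600+3185+6·13·29=9047; k=4: 5160+2900+6·20·29=11540; k=5: 5110+0+6·5·29=5980 → min 5980.
Optimal order: ((W₁ × (W₂ × (W₃ × (W₄ × W₅)))) × W₆) with cost 5980.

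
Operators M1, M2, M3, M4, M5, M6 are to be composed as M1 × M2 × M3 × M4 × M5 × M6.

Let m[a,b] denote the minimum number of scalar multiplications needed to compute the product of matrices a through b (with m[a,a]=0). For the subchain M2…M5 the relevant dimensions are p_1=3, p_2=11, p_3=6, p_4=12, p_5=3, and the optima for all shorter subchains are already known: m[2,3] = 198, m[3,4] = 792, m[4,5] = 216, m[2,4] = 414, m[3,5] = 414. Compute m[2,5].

m[2,5] = min over k∈[2,4] of m[2,k]+m[k+1,5]+p_{1}·p_k·p_{5}.
k=2: 0 + 414 + 3·11·3 = 513; k=3: 198 + 216 + 3·6·3 = 468; k=4: 414 + 0 + 3·12·3 = 522.
Minimum: 468 at k=3.

468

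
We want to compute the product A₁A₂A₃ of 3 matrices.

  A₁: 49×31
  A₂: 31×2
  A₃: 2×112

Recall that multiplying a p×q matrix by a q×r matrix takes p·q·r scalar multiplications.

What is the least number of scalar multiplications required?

14014

Order (A₁(A₂A₃)): (A₂A₃): 31×2 by 2×112 → 31×112, cost 31·2·112 = 6944; (A₁(A₂A₃)): 49×31 by 31×112 → 49×112, cost 49·31·112 = 170128; cumulative 177072. Total 177072.
Order ((A₁A₂)A₃): (A₁A₂): 49×31 by 31×2 → 49×2, cost 49·31·2 = 3038; ((A₁A₂)A₃): 49×2 by 2×112 → 49×112, cost 49·2·112 = 10976; cumulative 14014. Total 14014.
Minimum: 14014.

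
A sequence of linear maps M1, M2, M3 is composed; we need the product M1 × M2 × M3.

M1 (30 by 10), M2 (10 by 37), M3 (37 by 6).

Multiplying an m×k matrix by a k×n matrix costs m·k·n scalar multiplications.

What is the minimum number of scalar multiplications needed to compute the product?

Order (M1 × (M2 × M3)): (M2 × M3): 10×37 by 37×6 → 10×6, cost 10·37·6 = 2220; (M1 × (M2 × M3)): 30×10 by 10×6 → 30×6, cost 30·10·6 = 1800; cumulative 4020. Total 4020.
Order ((M1 × M2) × M3): (M1 × M2): 30×10 by 10×37 → 30×37, cost 30·10·37 = 11100; ((M1 × M2) × M3): 30×37 by 37×6 → 30×6, cost 30·37·6 = 6660; cumulative 17760. Total 17760.
Minimum: 4020.

4020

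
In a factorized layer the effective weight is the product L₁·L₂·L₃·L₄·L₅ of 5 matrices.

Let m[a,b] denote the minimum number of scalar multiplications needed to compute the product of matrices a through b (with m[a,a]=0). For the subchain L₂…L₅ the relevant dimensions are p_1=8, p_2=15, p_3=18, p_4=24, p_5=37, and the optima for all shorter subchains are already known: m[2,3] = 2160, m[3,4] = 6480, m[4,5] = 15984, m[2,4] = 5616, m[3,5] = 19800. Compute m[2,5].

12720

m[2,5] = min over k∈[2,4] of m[2,k]+m[k+1,5]+p_{1}·p_k·p_{5}.
k=2: 0 + 19800 + 8·15·37 = 24240; k=3: 2160 + 15984 + 8·18·37 = 23472; k=4: 5616 + 0 + 8·24·37 = 12720.
Minimum: 12720 at k=4.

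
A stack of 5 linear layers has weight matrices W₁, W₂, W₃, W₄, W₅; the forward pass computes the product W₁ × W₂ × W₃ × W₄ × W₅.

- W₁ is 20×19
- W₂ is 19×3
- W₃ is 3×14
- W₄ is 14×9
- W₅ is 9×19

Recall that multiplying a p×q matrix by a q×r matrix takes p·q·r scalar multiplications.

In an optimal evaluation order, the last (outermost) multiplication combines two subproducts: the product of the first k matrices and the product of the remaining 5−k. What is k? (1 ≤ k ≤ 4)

2

Adjacent pairs: W₁W₂ = 20·19·3 = 1140; W₂W₃ = 19·3·14 = 798; W₃W₄ = 3·14·9 = 378; W₄W₅ = 14·9·19 = 2394.
Length 3: W₁..W₃: k=1: 0+798+20·19·14=6118; k=2: 1140+0+20·3·14=1980 → min 1980 | W₂..W₄: k=2: 0+378+19·3·9=891; k=3: 798+0+19·14·9=3192 → min 891 | W₃..W₅: k=3: 0+2394+3·14·19=3192; k=4: 378+0+3·9·19=891 → min 891.
Length 4: W₁..W₄: k=1: 0+891+20·19·9=4311; k=2: 1140+378+20·3·9=2058; k=3: 1980+0+20·14·9=4500 → min 2058 | W₂..W₅: k=2: 0+891+19·3·19=1974; k=3: 798+2394+19·14·19=8246; k=4: 891+0+19·9·19=4140 → min 1974.
Top-level splits: k=1: (W₁..W₁)·(W₂..W₅) → 0+1974+20·19·19 = 9194; k=2: (W₁..W₂)·(W₃..W₅) → 1140+891+20·3·19 = 3171; k=3: (W₁..W₃)·(W₄..W₅) → 1980+2394+20·14·19 = 9694; k=4: (W₁..W₄)·(W₅..W₅) → 2058+0+20·9·19 = 5478.
Best split is after W₂, i.e. k = 2.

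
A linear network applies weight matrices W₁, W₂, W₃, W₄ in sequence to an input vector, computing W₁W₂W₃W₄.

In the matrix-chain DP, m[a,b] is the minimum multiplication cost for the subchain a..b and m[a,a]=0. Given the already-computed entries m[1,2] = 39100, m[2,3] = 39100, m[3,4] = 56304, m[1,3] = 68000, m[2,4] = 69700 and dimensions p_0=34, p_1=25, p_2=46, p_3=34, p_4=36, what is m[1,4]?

m[1,4] = min over k∈[1,3] of m[1,k]+m[k+1,4]+p_{0}·p_k·p_{4}.
k=1: 0 + 69700 + 34·25·36 = 100300; k=2: 39100 + 56304 + 34·46·36 = 151708; k=3: 68000 + 0 + 34·34·36 = 109616.
Minimum: 100300 at k=1.

100300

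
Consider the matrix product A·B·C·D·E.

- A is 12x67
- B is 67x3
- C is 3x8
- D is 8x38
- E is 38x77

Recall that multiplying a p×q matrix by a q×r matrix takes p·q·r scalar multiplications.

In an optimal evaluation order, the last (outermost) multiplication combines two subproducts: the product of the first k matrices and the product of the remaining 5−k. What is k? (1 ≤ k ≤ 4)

2

Adjacent pairs: AB = 12·67·3 = 2412; BC = 67·3·8 = 1608; CD = 3·8·38 = 912; DE = 8·38·77 = 23408.
Length 3: A..C: k=1: 0+1608+12·67·8=8040; k=2: 2412+0+12·3·8=2700 → min 2700 | B..D: k=2: 0+912+67·3·38=8550; k=3: 1608+0+67·8·38=21976 → min 8550 | C..E: k=3: 0+23408+3·8·77=25256; k=4: 912+0+3·38·77=9690 → min 9690.
Length 4: A..D: k=1: 0+8550+12·67·38=39102; k=2: 2412+912+12·3·38=4692; k=3: 2700+0+12·8·38=6348 → min 4692 | B..E: k=2: 0+9690+67·3·77=25167; k=3: 1608+23408+67·8·77=66288; k=4: 8550+0+67·38·77=204592 → min 25167.
Top-level splits: k=1: (A..A)·(B..E) → 0+25167+12·67·77 = 87075; k=2: (A..B)·(C..E) → 2412+9690+12·3·77 = 14874; k=3: (A..C)·(D..E) → 2700+23408+12·8·77 = 33500; k=4: (A..D)·(E..E) → 4692+0+12·38·77 = 39804.
Best split is after B, i.e. k = 2.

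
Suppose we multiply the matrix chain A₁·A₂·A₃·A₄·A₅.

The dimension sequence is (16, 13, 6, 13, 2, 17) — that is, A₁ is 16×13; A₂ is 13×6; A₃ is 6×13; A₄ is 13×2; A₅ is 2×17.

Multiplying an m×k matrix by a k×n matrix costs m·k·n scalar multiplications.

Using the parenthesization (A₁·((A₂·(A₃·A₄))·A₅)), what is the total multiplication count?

(A₃·A₄): 6×13 by 13×2 → 6×2, cost 6·13·2 = 156
(A₂·(A₃·A₄)): 13×6 by 6×2 → 13×2, cost 13·6·2 = 156; cumulative 312
((A₂·(A₃·A₄))·A₅): 13×2 by 2×17 → 13×17, cost 13·2·17 = 442; cumulative 754
(A₁·((A₂·(A₃·A₄))·A₅)): 16×13 by 13×17 → 16×17, cost 16·13·17 = 3536; cumulative 4290
Total: 4290 scalar multiplications.

4290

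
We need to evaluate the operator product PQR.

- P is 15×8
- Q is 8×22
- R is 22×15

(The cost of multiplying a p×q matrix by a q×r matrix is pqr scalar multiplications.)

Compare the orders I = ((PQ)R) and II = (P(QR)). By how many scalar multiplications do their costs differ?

3150

Order I = ((PQ)R): (PQ): 15×8 by 8×22 → 15×22, cost 15·8·22 = 2640; ((PQ)R): 15×22 by 22×15 → 15×15, cost 15·22·15 = 4950; cumulative 7590. Total 7590.
Order II = (P(QR)): (QR): 8×22 by 22×15 → 8×15, cost 8·22·15 = 2640; (P(QR)): 15×8 by 8×15 → 15×15, cost 15·8·15 = 1800; cumulative 4440. Total 4440.
Difference: |7590 − 4440| = 3150.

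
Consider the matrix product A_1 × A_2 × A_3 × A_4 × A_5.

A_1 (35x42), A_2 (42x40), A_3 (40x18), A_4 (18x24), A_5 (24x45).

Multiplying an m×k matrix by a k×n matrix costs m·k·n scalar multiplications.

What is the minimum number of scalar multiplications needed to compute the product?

104490

Adjacent pairs: A_1A_2 = 35·42·40 = 58800; A_2A_3 = 42·40·18 = 30240; A_3A_4 = 40·18·24 = 17280; A_4A_5 = 18·24·45 = 19440.
Length 3: A_1..A_3: k=1: 0+30240+35·42·18=56700; k=2: 58800+0+35·40·18=84000 → min 56700 | A_2..A_4: k=2: 0+17280+42·40·24=57600; k=3: 30240+0+42·18·24=48384 → min 48384 | A_3..A_5: k=3: 0+19440+40·18·45=51840; k=4: 17280+0+40·24·45=60480 → min 51840.
Length 4: A_1..A_4: k=1: 0+48384+35·42·24=83664; k=2: 58800+17280+35·40·24=109680; k=3: 56700+0+35·18·24=71820 → min 71820 | A_2..A_5: k=2: 0+51840+42·40·45=127440; k=3: 30240+19440+42·18·45=83700; k=4: 48384+0+42·24·45=93744 → min 83700.
Length 5: A_1..A_5: k=1: 0+83700+35·42·45=149850; k=2: 58800+51840+35·40·45=173640; k=3: 56700+19440+35·18·45=104490; k=4: 71820+0+35·24·45=109620 → min 104490.
Optimal order: ((A_1 × (A_2 × A_3)) × (A_4 × A_5)) with cost 104490.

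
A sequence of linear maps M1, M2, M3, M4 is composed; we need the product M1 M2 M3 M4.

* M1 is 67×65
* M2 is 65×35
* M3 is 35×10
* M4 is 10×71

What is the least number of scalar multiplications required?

113870

Adjacent pairs: M1M2 = 67·65·35 = 152425; M2M3 = 65·35·10 = 22750; M3M4 = 35·10·71 = 24850.
Length 3: M1..M3: k=1: 0+22750+67·65·10=66300; k=2: 152425+0+67·35·10=175875 → min 66300 | M2..M4: k=2: 0+24850+65·35·71=186375; k=3: 22750+0+65·10·71=68900 → min 68900.
Length 4: M1..M4: k=1: 0+68900+67·65·71=378105; k=2: 152425+24850+67·35·71=343770; k=3: 66300+0+67·10·71=113870 → min 113870.
Optimal order: ((M1 (M2 M3)) M4) with cost 113870.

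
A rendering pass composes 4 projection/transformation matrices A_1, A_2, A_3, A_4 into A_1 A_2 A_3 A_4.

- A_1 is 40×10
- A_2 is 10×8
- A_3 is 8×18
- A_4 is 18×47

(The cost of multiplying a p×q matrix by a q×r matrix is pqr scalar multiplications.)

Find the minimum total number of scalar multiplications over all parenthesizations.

Adjacent pairs: A_1A_2 = 40·10·8 = 3200; A_2A_3 = 10·8·18 = 1440; A_3A_4 = 8·18·47 = 6768.
Length 3: A_1..A_3: k=1: 0+1440+40·10·18=8640; k=2: 3200+0+40·8·18=8960 → min 8640 | A_2..A_4: k=2: 0+6768+10·8·47=10528; k=3: 1440+0+10·18·47=9900 → min 9900.
Length 4: A_1..A_4: k=1: 0+9900+40·10·47=28700; k=2: 3200+6768+40·8·47=25008; k=3: 8640+0+40·18·47=42480 → min 25008.
Optimal order: ((A_1 A_2) (A_3 A_4)) with cost 25008.

25008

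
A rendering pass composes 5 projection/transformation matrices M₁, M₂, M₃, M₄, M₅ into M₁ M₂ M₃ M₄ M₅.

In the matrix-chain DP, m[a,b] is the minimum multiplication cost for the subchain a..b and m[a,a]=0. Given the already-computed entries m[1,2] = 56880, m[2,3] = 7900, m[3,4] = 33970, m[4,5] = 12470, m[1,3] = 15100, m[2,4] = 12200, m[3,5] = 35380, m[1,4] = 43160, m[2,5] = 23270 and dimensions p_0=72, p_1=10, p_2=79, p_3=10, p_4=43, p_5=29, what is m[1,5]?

m[1,5] = min over k∈[1,4] of m[1,k]+m[k+1,5]+p_{0}·p_k·p_{5}.
k=1: 0 + 23270 + 72·10·29 = 44150; k=2: 56880 + 35380 + 72·79·29 = 257212; k=3: 15100 + 12470 + 72·10·29 = 48450; k=4: 43160 + 0 + 72·43·29 = 132944.
Minimum: 44150 at k=1.

44150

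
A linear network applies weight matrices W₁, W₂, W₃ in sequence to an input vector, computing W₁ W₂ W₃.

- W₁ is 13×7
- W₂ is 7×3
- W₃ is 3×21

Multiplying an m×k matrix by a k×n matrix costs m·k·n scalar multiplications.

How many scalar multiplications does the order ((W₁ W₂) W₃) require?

1092

(W₁ W₂): 13×7 by 7×3 → 13×3, cost 13·7·3 = 273
((W₁ W₂) W₃): 13×3 by 3×21 → 13×21, cost 13·3·21 = 819; cumulative 1092
Total: 1092 scalar multiplications.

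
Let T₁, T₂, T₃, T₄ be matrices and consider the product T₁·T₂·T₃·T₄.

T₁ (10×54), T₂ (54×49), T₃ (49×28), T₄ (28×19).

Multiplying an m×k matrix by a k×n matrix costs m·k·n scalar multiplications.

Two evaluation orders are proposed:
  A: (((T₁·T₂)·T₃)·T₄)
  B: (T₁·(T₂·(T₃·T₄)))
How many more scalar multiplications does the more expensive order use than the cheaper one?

41102

Order A = (((T₁·T₂)·T₃)·T₄): (T₁·T₂): 10×54 by 54×49 → 10×49, cost 10·54·49 = 26460; ((T₁·T₂)·T₃): 10×49 by 49×28 → 10×28, cost 10·49·28 = 13720; cumulative 40180; (((T₁·T₂)·T₃)·T₄): 10×28 by 28×19 → 10×19, cost 10·28·19 = 5320; cumulative 45500. Total 45500.
Order B = (T₁·(T₂·(T₃·T₄))): (T₃·T₄): 49×28 by 28×19 → 49×19, cost 49·28·19 = 26068; (T₂·(T₃·T₄)): 54×49 by 49×19 → 54×19, cost 54·49·19 = 50274; cumulative 76342; (T₁·(T₂·(T₃·T₄))): 10×54 by 54×19 → 10×19, cost 10·54·19 = 10260; cumulative 86602. Total 86602.
Difference: |45500 − 86602| = 41102.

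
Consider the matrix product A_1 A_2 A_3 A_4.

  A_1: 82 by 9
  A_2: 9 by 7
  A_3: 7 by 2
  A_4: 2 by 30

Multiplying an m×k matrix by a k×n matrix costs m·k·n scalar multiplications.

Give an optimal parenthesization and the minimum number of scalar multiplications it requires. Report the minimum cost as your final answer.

Adjacent pairs: A_1A_2 = 82·9·7 = 5166; A_2A_3 = 9·7·2 = 126; A_3A_4 = 7·2·30 = 420.
Length 3: A_1..A_3: k=1: 0+126+82·9·2=1602; k=2: 5166+0+82·7·2=6314 → min 1602 | A_2..A_4: k=2: 0+420+9·7·30=2310; k=3: 126+0+9·2·30=666 → min 666.
Length 4: A_1..A_4: k=1: 0+666+82·9·30=22806; k=2: 5166+420+82·7·30=22806; k=3: 1602+0+82·2·30=6522 → min 6522.
Optimal parenthesization: ((A_1 (A_2 A_3)) A_4) with cost 6522.

6522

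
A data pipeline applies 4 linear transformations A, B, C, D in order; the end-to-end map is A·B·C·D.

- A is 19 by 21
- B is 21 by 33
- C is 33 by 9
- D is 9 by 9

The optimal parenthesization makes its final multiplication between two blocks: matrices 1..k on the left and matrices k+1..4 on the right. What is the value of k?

3

Adjacent pairs: AB = 19·21·33 = 13167; BC = 21·33·9 = 6237; CD = 33·9·9 = 2673.
Length 3: A..C: k=1: 0+6237+19·21·9=9828; k=2: 13167+0+19·33·9=18810 → min 9828 | B..D: k=2: 0+2673+21·33·9=8910; k=3: 6237+0+21·9·9=7938 → min 7938.
Top-level splits: k=1: (A..A)·(B..D) → 0+7938+19·21·9 = 11529; k=2: (A..B)·(C..D) → 13167+2673+19·33·9 = 21483; k=3: (A..C)·(D..D) → 9828+0+19·9·9 = 11367.
Best split is after C, i.e. k = 3.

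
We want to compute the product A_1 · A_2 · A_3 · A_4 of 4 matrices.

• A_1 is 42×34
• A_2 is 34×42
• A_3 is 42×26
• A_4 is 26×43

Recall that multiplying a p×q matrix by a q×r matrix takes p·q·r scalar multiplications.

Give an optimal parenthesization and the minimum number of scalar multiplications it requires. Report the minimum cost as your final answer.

Adjacent pairs: A_1A_2 = 42·34·42 = 59976; A_2A_3 = 34·42·26 = 37128; A_3A_4 = 42·26·43 = 46956.
Length 3: A_1..A_3: k=1: 0+37128+42·34·26=74256; k=2: 59976+0+42·42·26=105840 → min 74256 | A_2..A_4: k=2: 0+46956+34·42·43=108360; k=3: 37128+0+34·26·43=75140 → min 75140.
Length 4: A_1..A_4: k=1: 0+75140+42·34·43=136544; k=2: 59976+46956+42·42·43=182784; k=3: 74256+0+42·26·43=121212 → min 121212.
Optimal parenthesization: ((A_1 · (A_2 · A_3)) · A_4) with cost 121212.

121212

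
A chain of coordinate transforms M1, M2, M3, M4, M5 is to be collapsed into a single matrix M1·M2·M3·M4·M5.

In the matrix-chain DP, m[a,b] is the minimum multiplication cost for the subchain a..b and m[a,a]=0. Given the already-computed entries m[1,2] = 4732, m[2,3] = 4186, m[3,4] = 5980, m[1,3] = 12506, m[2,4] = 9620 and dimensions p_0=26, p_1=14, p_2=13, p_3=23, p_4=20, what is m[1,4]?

m[1,4] = min over k∈[1,3] of m[1,k]+m[k+1,4]+p_{0}·p_k·p_{4}.
k=1: 0 + 9620 + 26·14·20 = 16900; k=2: 4732 + 5980 + 26·13·20 = 17472; k=3: 12506 + 0 + 26·23·20 = 24466.
Minimum: 16900 at k=1.

16900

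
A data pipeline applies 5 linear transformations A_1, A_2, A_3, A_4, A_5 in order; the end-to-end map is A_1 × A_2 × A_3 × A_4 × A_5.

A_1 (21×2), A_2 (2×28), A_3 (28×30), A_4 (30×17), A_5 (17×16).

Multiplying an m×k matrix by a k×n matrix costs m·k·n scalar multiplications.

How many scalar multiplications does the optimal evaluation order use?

Adjacent pairs: A_1A_2 = 21·2·28 = 1176; A_2A_3 = 2·28·30 = 1680; A_3A_4 = 28·30·17 = 14280; A_4A_5 = 30·17·16 = 8160.
Length 3: A_1..A_3: k=1: 0+1680+21·2·30=2940; k=2: 1176+0+21·28·30=18816 → min 2940 | A_2..A_4: k=2: 0+14280+2·28·17=15232; k=3: 1680+0+2·30·17=2700 → min 2700 | A_3..A_5: k=3: 0+8160+28·30·16=21600; k=4: 14280+0+28·17·16=21896 → min 21600.
Length 4: A_1..A_4: k=1: 0+2700+21·2·17=3414; k=2: 1176+14280+21·28·17=25452; k=3: 2940+0+21·30·17=13650 → min 3414 | A_2..A_5: k=2: 0+21600+2·28·16=22496; k=3: 1680+8160+2·30·16=10800; k=4: 2700+0+2·17·16=3244 → min 3244.
Length 5: A_1..A_5: k=1: 0+3244+21·2·16=3916; k=2: 1176+21600+21·28·16=32184; k=3: 2940+8160+21·30·16=21180; k=4: 3414+0+21·17·16=9126 → min 3916.
Optimal order: (A_1 × (((A_2 × A_3) × A_4) × A_5)) with cost 3916.

3916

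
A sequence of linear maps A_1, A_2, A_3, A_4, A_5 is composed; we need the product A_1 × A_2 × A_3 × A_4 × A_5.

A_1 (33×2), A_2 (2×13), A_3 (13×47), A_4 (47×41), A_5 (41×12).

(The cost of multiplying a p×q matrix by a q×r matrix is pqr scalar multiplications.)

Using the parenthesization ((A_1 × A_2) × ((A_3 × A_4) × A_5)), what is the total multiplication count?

(A_1 × A_2): 33×2 by 2×13 → 33×13, cost 33·2·13 = 858
(A_3 × A_4): 13×47 by 47×41 → 13×41, cost 13·47·41 = 25051
((A_3 × A_4) × A_5): 13×41 by 41×12 → 13×12, cost 13·41·12 = 6396; cumulative 31447
((A_1 × A_2) × ((A_3 × A_4) × A_5)): 33×13 by 13×12 → 33×12, cost 33·13·12 = 5148; cumulative 37453
Total: 37453 scalar multiplications.

37453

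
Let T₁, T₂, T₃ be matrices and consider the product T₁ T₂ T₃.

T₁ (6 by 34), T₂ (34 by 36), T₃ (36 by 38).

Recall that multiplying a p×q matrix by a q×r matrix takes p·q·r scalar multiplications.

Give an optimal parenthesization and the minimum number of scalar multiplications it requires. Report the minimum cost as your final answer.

15552

(T₁ (T₂ T₃)): cost 54264.
((T₁ T₂) T₃): cost 15552.
Optimal: ((T₁ T₂) T₃) with cost 15552.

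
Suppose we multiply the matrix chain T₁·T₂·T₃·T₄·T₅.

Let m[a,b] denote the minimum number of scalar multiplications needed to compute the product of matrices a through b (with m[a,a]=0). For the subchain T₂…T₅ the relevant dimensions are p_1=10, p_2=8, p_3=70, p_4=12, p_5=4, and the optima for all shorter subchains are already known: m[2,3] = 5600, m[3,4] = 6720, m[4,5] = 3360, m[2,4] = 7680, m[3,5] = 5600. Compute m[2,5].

5920

m[2,5] = min over k∈[2,4] of m[2,k]+m[k+1,5]+p_{1}·p_k·p_{5}.
k=2: 0 + 5600 + 10·8·4 = 5920; k=3: 5600 + 3360 + 10·70·4 = 11760; k=4: 7680 + 0 + 10·12·4 = 8160.
Minimum: 5920 at k=2.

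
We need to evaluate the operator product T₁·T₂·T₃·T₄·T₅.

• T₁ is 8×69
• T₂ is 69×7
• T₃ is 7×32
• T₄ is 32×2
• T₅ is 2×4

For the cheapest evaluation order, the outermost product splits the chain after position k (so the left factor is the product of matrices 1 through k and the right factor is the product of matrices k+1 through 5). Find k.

4

Adjacent pairs: T₁T₂ = 8·69·7 = 3864; T₂T₃ = 69·7·32 = 15456; T₃T₄ = 7·32·2 = 448; T₄T₅ = 32·2·4 = 256.
Length 3: T₁..T₃: k=1: 0+15456+8·69·32=33120; k=2: 3864+0+8·7·32=5656 → min 5656 | T₂..T₄: k=2: 0+448+69·7·2=1414; k=3: 15456+0+69·32·2=19872 → min 1414 | T₃..T₅: k=3: 0+256+7·32·4=1152; k=4: 448+0+7·2·4=504 → min 504.
Length 4: T₁..T₄: k=1: 0+1414+8·69·2=2518; k=2: 3864+448+8·7·2=4424; k=3: 5656+0+8·32·2=6168 → min 2518 | T₂..T₅: k=2: 0+504+69·7·4=2436; k=3: 15456+256+69·32·4=24544; k=4: 1414+0+69·2·4=1966 → min 1966.
Top-level splits: k=1: (T₁..T₁)·(T₂..T₅) → 0+1966+8·69·4 = 4174; k=2: (T₁..T₂)·(T₃..T₅) → 3864+504+8·7·4 = 4592; k=3: (T₁..T₃)·(T₄..T₅) → 5656+256+8·32·4 = 6936; k=4: (T₁..T₄)·(T₅..T₅) → 2518+0+8·2·4 = 2582.
Best split is after T₄, i.e. k = 4.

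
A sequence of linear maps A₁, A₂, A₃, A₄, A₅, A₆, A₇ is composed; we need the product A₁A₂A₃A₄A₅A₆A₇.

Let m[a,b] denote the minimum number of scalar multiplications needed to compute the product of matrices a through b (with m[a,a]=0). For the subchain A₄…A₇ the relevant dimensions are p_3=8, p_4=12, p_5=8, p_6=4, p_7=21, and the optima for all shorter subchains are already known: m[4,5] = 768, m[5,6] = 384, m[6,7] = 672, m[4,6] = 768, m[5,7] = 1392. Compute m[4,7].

1440

m[4,7] = min over k∈[4,6] of m[4,k]+m[k+1,7]+p_{3}·p_k·p_{7}.
k=4: 0 + 1392 + 8·12·21 = 3408; k=5: 768 + 672 + 8·8·21 = 2784; k=6: 768 + 0 + 8·4·21 = 1440.
Minimum: 1440 at k=6.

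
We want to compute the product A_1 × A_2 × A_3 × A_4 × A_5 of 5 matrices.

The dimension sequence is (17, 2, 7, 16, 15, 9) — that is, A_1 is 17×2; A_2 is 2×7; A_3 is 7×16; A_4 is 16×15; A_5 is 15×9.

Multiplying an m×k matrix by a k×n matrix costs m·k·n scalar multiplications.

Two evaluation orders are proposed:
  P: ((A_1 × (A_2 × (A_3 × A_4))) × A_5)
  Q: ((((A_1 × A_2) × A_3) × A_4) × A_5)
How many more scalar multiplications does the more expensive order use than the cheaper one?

Order P = ((A_1 × (A_2 × (A_3 × A_4))) × A_5): (A_3 × A_4): 7×16 by 16×15 → 7×15, cost 7·16·15 = 1680; (A_2 × (A_3 × A_4)): 2×7 by 7×15 → 2×15, cost 2·7·15 = 210; cumulative 1890; (A_1 × (A_2 × (A_3 × A_4))): 17×2 by 2×15 → 17×15, cost 17·2·15 = 510; cumulative 2400; ((A_1 × (A_2 × (A_3 × A_4))) × A_5): 17×15 by 15×9 → 17×9, cost 17·15·9 = 2295; cumulative 4695. Total 4695.
Order Q = ((((A_1 × A_2) × A_3) × A_4) × A_5): (A_1 × A_2): 17×2 by 2×7 → 17×7, cost 17·2·7 = 238; ((A_1 × A_2) × A_3): 17×7 by 7×16 → 17×16, cost 17·7·16 = 1904; cumulative 2142; (((A_1 × A_2) × A_3) × A_4): 17×16 by 16×15 → 17×15, cost 17·16·15 = 4080; cumulative 6222; ((((A_1 × A_2) × A_3) × A_4) × A_5): 17×15 by 15×9 → 17×9, cost 17·15·9 = 2295; cumulative 8517. Total 8517.
Difference: |4695 − 8517| = 3822.

3822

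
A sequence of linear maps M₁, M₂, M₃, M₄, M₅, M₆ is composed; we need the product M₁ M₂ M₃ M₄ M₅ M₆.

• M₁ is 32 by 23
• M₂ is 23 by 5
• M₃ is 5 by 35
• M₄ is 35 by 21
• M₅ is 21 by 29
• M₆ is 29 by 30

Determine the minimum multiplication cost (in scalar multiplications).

Adjacent pairs: M₁M₂ = 32·23·5 = 3680; M₂M₃ = 23·5·35 = 4025; M₃M₄ = 5·35·21 = 3675; M₄M₅ = 35·21·29 = 21315; M₅M₆ = 21·29·30 = 18270.
Length 3: M₁..M₃: k=1: 0+4025+32·23·35=29785; k=2: 3680+0+32·5·35=9280 → min 9280 | M₂..M₄: k=2: 0+3675+23·5·21=6090; k=3: 4025+0+23·35·21=20930 → min 6090 | M₃..M₅: k=3: 0+21315+5·35·29=26390; k=4: 3675+0+5·21·29=6720 → min 6720 | M₄..M₆: k=4: 0+18270+35·21·30=40320; k=5: 21315+0+35·29·30=51765 → min 40320.
Length 4: M₁..M₄: k=1: 0+6090+32·23·21=21546; k=2: 3680+3675+32·5·21=10715; k=3: 9280+0+32·35·21=32800 → min 10715 | M₂..M₅: k=2: 0+6720+23·5·29=10055; k=3: 4025+21315+23·35·29=48685; k=4: 6090+0+23·21·29=20097 → min 10055 | M₃..M₆: k=3: 0+40320+5·35·30=45570; k=4: 3675+18270+5·21·30=25095; k=5: 6720+0+5·29·30=11070 → min 11070.
Length 5: M₁..M₅: k=1: 0+10055+32·23·29=31399; k=2: 3680+6720+32·5·29=15040; k=3: 9280+21315+32·35·29=63075; k=4: 10715+0+32·21·29=30203 → min 15040 | M₂..M₆: k=2: 0+11070+23·5·30=14520; k=3: 4025+40320+23·35·30=68495; k=4: 6090+18270+23·21·30=38850; k=5: 10055+0+23·29·30=30065 → min 14520.
Length 6: M₁..M₆: k=1: 0+14520+32·23·30=36600; k=2: 3680+11070+32·5·30=19550; k=3: 9280+40320+32·35·30=83200; k=4: 10715+18270+32·21·30=49145; k=5: 15040+0+32·29·30=42880 → min 19550.
Optimal order: ((M₁ M₂) (((M₃ M₄) M₅) M₆)) with cost 19550.

19550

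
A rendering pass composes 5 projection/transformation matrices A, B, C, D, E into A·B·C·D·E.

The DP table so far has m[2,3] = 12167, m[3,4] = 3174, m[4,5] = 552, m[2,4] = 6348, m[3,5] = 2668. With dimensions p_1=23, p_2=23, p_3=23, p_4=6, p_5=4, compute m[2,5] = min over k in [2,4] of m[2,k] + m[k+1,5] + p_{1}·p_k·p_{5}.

4784

m[2,5] = min over k∈[2,4] of m[2,k]+m[k+1,5]+p_{1}·p_k·p_{5}.
k=2: 0 + 2668 + 23·23·4 = 4784; k=3: 12167 + 552 + 23·23·4 = 14835; k=4: 6348 + 0 + 23·6·4 = 6900.
Minimum: 4784 at k=2.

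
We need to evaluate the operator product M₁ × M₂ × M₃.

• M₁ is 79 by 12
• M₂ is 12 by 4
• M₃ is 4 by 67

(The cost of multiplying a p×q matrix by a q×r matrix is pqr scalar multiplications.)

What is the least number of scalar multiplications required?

24964

Order (M₁ × (M₂ × M₃)): (M₂ × M₃): 12×4 by 4×67 → 12×67, cost 12·4·67 = 3216; (M₁ × (M₂ × M₃)): 79×12 by 12×67 → 79×67, cost 79·12·67 = 63516; cumulative 66732. Total 66732.
Order ((M₁ × M₂) × M₃): (M₁ × M₂): 79×12 by 12×4 → 79×4, cost 79·12·4 = 3792; ((M₁ × M₂) × M₃): 79×4 by 4×67 → 79×67, cost 79·4·67 = 21172; cumulative 24964. Total 24964.
Minimum: 24964.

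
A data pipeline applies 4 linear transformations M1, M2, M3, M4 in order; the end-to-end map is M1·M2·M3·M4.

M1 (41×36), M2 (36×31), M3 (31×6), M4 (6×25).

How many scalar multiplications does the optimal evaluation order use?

Adjacent pairs: M1M2 = 41·36·31 = 45756; M2M3 = 36·31·6 = 6696; M3M4 = 31·6·25 = 4650.
Length 3: M1..M3: k=1: 0+6696+41·36·6=15552; k=2: 45756+0+41·31·6=53382 → min 15552 | M2..M4: k=2: 0+4650+36·31·25=32550; k=3: 6696+0+36·6·25=12096 → min 12096.
Length 4: M1..M4: k=1: 0+12096+41·36·25=48996; k=2: 45756+4650+41·31·25=82181; k=3: 15552+0+41·6·25=21702 → min 21702.
Optimal order: ((M1·(M2·M3))·M4) with cost 21702.

21702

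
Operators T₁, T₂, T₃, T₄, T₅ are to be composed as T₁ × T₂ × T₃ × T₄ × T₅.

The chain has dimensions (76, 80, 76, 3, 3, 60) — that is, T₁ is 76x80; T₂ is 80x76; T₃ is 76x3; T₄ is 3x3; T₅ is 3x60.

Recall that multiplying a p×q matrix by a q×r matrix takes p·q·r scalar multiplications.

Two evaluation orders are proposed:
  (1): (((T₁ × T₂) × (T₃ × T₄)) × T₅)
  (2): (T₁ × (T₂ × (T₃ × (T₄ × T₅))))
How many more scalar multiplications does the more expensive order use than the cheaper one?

250048

Order (1) = (((T₁ × T₂) × (T₃ × T₄)) × T₅): (T₁ × T₂): 76×80 by 80×76 → 76×76, cost 76·80·76 = 462080; (T₃ × T₄): 76×3 by 3×3 → 76×3, cost 76·3·3 = 684; ((T₁ × T₂) × (T₃ × T₄)): 76×76 by 76×3 → 76×3, cost 76·76·3 = 17328; cumulative 480092; (((T₁ × T₂) × (T₃ × T₄)) × T₅): 76×3 by 3×60 → 76×60, cost 76·3·60 = 13680; cumulative 493772. Total 493772.
Order (2) = (T₁ × (T₂ × (T₃ × (T₄ × T₅)))): (T₄ × T₅): 3×3 by 3×60 → 3×60, cost 3·3·60 = 540; (T₃ × (T₄ × T₅)): 76×3 by 3×60 → 76×60, cost 76·3·60 = 13680; cumulative 14220; (T₂ × (T₃ × (T₄ × T₅))): 80×76 by 76×60 → 80×60, cost 80·76·60 = 364800; cumulative 379020; (T₁ × (T₂ × (T₃ × (T₄ × T₅)))): 76×80 by 80×60 → 76×60, cost 76·80·60 = 364800; cumulative 743820. Total 743820.
Difference: |493772 − 743820| = 250048.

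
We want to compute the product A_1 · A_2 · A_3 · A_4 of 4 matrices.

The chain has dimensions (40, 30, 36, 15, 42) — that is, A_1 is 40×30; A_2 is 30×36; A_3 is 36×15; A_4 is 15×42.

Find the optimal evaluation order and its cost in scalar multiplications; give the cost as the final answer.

59400

Adjacent pairs: A_1A_2 = 40·30·36 = 43200; A_2A_3 = 30·36·15 = 16200; A_3A_4 = 36·15·42 = 22680.
Length 3: A_1..A_3: k=1: 0+16200+40·30·15=34200; k=2: 43200+0+40·36·15=64800 → min 34200 | A_2..A_4: k=2: 0+22680+30·36·42=68040; k=3: 16200+0+30·15·42=35100 → min 35100.
Length 4: A_1..A_4: k=1: 0+35100+40·30·42=85500; k=2: 43200+22680+40·36·42=126360; k=3: 34200+0+40·15·42=59400 → min 59400.
Optimal parenthesization: ((A_1 · (A_2 · A_3)) · A_4) with cost 59400.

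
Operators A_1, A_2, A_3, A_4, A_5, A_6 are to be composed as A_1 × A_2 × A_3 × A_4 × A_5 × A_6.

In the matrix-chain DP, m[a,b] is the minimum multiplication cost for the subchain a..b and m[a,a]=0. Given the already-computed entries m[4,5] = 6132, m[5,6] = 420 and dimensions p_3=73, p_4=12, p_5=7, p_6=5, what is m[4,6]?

4800

m[4,6] = min over k∈[4,5] of m[4,k]+m[k+1,6]+p_{3}·p_k·p_{6}.
k=4: 0 + 420 + 73·12·5 = 4800; k=5: 6132 + 0 + 73·7·5 = 8687.
Minimum: 4800 at k=4.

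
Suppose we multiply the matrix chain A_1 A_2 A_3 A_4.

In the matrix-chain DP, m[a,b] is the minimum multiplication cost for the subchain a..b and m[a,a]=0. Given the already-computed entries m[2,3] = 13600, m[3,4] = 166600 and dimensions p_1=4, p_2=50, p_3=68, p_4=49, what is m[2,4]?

26928

m[2,4] = min over k∈[2,3] of m[2,k]+m[k+1,4]+p_{1}·p_k·p_{4}.
k=2: 0 + 166600 + 4·50·49 = 176400; k=3: 13600 + 0 + 4·68·49 = 26928.
Minimum: 26928 at k=3.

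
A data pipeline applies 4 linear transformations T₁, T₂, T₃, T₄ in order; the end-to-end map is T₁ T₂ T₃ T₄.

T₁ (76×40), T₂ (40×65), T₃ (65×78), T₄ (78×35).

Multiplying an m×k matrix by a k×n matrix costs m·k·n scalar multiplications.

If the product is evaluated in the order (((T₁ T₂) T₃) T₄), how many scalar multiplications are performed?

790400

(T₁ T₂): 76×40 by 40×65 → 76×65, cost 76·40·65 = 197600
((T₁ T₂) T₃): 76×65 by 65×78 → 76×78, cost 76·65·78 = 385320; cumulative 582920
(((T₁ T₂) T₃) T₄): 76×78 by 78×35 → 76×35, cost 76·78·35 = 207480; cumulative 790400
Total: 790400 scalar multiplications.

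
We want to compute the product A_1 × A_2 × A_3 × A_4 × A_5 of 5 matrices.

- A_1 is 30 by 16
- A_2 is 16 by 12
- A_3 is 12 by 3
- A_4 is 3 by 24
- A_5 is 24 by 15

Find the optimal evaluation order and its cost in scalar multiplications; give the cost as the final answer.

4446

Adjacent pairs: A_1A_2 = 30·16·12 = 5760; A_2A_3 = 16·12·3 = 576; A_3A_4 = 12·3·24 = 864; A_4A_5 = 3·24·15 = 1080.
Length 3: A_1..A_3: k=1: 0+576+30·16·3=2016; k=2: 5760+0+30·12·3=6840 → min 2016 | A_2..A_4: k=2: 0+864+16·12·24=5472; k=3: 576+0+16·3·24=1728 → min 1728 | A_3..A_5: k=3: 0+1080+12·3·15=1620; k=4: 864+0+12·24·15=5184 → min 1620.
Length 4: A_1..A_4: k=1: 0+1728+30·16·24=13248; k=2: 5760+864+30·12·24=15264; k=3: 2016+0+30·3·24=4176 → min 4176 | A_2..A_5: k=2: 0+1620+16·12·15=4500; k=3: 576+1080+16·3·15=2376; k=4: 1728+0+16·24·15=7488 → min 2376.
Length 5: A_1..A_5: k=1: 0+2376+30·16·15=9576; k=2: 5760+1620+30·12·15=12780; k=3: 2016+1080+30·3·15=4446; k=4: 4176+0+30·24·15=14976 → min 4446.
Optimal parenthesization: ((A_1 × (A_2 × A_3)) × (A_4 × A_5)) with cost 4446.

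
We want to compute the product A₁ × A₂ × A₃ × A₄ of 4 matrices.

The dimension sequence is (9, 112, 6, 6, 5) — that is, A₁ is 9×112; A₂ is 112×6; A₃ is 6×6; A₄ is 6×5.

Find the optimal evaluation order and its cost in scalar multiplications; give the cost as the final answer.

6498

Adjacent pairs: A₁A₂ = 9·112·6 = 6048; A₂A₃ = 112·6·6 = 4032; A₃A₄ = 6·6·5 = 180.
Length 3: A₁..A₃: k=1: 0+4032+9·112·6=10080; k=2: 6048+0+9·6·6=6372 → min 6372 | A₂..A₄: k=2: 0+180+112·6·5=3540; k=3: 4032+0+112·6·5=7392 → min 3540.
Length 4: A₁..A₄: k=1: 0+3540+9·112·5=8580; k=2: 6048+180+9·6·5=6498; k=3: 6372+0+9·6·5=6642 → min 6498.
Optimal parenthesization: ((A₁ × A₂) × (A₃ × A₄)) with cost 6498.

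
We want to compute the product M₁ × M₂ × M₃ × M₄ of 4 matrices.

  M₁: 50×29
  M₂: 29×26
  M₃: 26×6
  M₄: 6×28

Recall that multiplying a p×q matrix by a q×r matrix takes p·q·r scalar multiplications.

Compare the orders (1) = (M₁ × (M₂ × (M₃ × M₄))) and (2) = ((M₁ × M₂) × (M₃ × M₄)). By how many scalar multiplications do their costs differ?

Order (1) = (M₁ × (M₂ × (M₃ × M₄))): (M₃ × M₄): 26×6 by 6×28 → 26×28, cost 26·6·28 = 4368; (M₂ × (M₃ × M₄)): 29×26 by 26×28 → 29×28, cost 29·26·28 = 21112; cumulative 25480; (M₁ × (M₂ × (M₃ × M₄))): 50×29 by 29×28 → 50×28, cost 50·29·28 = 40600; cumulative 66080. Total 66080.
Order (2) = ((M₁ × M₂) × (M₃ × M₄)): (M₁ × M₂): 50×29 by 29×26 → 50×26, cost 50·29·26 = 37700; (M₃ × M₄): 26×6 by 6×28 → 26×28, cost 26·6·28 = 4368; ((M₁ × M₂) × (M₃ × M₄)): 50×26 by 26×28 → 50×28, cost 50·26·28 = 36400; cumulative 78468. Total 78468.
Difference: |66080 − 78468| = 12388.

12388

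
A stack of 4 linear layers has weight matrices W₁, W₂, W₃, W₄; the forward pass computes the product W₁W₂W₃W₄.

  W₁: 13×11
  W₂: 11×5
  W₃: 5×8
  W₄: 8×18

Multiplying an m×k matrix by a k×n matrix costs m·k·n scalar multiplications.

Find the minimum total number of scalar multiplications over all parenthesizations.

Adjacent pairs: W₁W₂ = 13·11·5 = 715; W₂W₃ = 11·5·8 = 440; W₃W₄ = 5·8·18 = 720.
Length 3: W₁..W₃: k=1: 0+440+13·11·8=1584; k=2: 715+0+13·5·8=1235 → min 1235 | W₂..W₄: k=2: 0+720+11·5·18=1710; k=3: 440+0+11·8·18=2024 → min 1710.
Length 4: W₁..W₄: k=1: 0+1710+13·11·18=4284; k=2: 715+720+13·5·18=2605; k=3: 1235+0+13·8·18=3107 → min 2605.
Optimal order: ((W₁W₂)(W₃W₄)) with cost 2605.

2605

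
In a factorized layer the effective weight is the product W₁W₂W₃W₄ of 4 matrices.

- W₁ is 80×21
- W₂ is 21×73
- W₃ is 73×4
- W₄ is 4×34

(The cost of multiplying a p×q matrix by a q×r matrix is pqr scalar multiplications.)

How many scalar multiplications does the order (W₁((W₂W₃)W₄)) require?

(W₂W₃): 21×73 by 73×4 → 21×4, cost 21·73·4 = 6132
((W₂W₃)W₄): 21×4 by 4×34 → 21×34, cost 21·4·34 = 2856; cumulative 8988
(W₁((W₂W₃)W₄)): 80×21 by 21×34 → 80×34, cost 80·21·34 = 57120; cumulative 66108
Total: 66108 scalar multiplications.

66108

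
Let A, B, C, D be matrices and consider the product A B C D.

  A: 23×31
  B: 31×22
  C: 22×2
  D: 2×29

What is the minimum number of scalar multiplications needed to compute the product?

Adjacent pairs: AB = 23·31·22 = 15686; BC = 31·22·2 = 1364; CD = 22·2·29 = 1276.
Length 3: A..C: k=1: 0+1364+23·31·2=2790; k=2: 15686+0+23·22·2=16698 → min 2790 | B..D: k=2: 0+1276+31·22·29=21054; k=3: 1364+0+31·2·29=3162 → min 3162.
Length 4: A..D: k=1: 0+3162+23·31·29=23839; k=2: 15686+1276+23·22·29=31636; k=3: 2790+0+23·2·29=4124 → min 4124.
Optimal order: ((A (B C)) D) with cost 4124.

4124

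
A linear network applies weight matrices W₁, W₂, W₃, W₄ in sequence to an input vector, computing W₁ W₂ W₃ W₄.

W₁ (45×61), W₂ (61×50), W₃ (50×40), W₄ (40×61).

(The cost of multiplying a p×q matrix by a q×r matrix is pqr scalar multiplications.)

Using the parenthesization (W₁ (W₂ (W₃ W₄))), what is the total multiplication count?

(W₃ W₄): 50×40 by 40×61 → 50×61, cost 50·40·61 = 122000
(W₂ (W₃ W₄)): 61×50 by 50×61 → 61×61, cost 61·50·61 = 186050; cumulative 308050
(W₁ (W₂ (W₃ W₄))): 45×61 by 61×61 → 45×61, cost 45·61·61 = 167445; cumulative 475495
Total: 475495 scalar multiplications.

475495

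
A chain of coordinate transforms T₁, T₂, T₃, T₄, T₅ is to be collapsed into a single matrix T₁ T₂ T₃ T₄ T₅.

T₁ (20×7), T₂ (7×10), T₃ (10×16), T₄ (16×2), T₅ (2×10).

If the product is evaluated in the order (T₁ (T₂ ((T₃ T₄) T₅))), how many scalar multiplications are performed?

2620

(T₃ T₄): 10×16 by 16×2 → 10×2, cost 10·16·2 = 320
((T₃ T₄) T₅): 10×2 by 2×10 → 10×10, cost 10·2·10 = 200; cumulative 520
(T₂ ((T₃ T₄) T₅)): 7×10 by 10×10 → 7×10, cost 7·10·10 = 700; cumulative 1220
(T₁ (T₂ ((T₃ T₄) T₅))): 20×7 by 7×10 → 20×10, cost 20·7·10 = 1400; cumulative 2620
Total: 2620 scalar multiplications.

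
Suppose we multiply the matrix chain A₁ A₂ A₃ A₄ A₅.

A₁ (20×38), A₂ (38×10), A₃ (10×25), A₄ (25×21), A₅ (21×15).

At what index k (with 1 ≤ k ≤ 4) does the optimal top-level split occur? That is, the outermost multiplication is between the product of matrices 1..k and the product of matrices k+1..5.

Adjacent pairs: A₁A₂ = 20·38·10 = 7600; A₂A₃ = 38·10·25 = 9500; A₃A₄ = 10·25·21 = 5250; A₄A₅ = 25·21·15 = 7875.
Length 3: A₁..A₃: k=1: 0+9500+20·38·25=28500; k=2: 7600+0+20·10·25=12600 → min 12600 | A₂..A₄: k=2: 0+5250+38·10·21=13230; k=3: 9500+0+38·25·21=29450 → min 13230 | A₃..A₅: k=3: 0+7875+10·25·15=11625; k=4: 5250+0+10·21·15=8400 → min 8400.
Length 4: A₁..A₄: k=1: 0+13230+20·38·21=29190; k=2: 7600+5250+20·10·21=17050; k=3: 12600+0+20·25·21=23100 → min 17050 | A₂..A₅: k=2: 0+8400+38·10·15=14100; k=3: 9500+7875+38·25·15=31625; k=4: 13230+0+38·21·15=25200 → min 14100.
Top-level splits: k=1: (A₁..A₁)·(A₂..A₅) → 0+14100+20·38·15 = 25500; k=2: (A₁..A₂)·(A₃..A₅) → 7600+8400+20·10·15 = 19000; k=3: (A₁..A₃)·(A₄..A₅) → 12600+7875+20·25·15 = 27975; k=4: (A₁..A₄)·(A₅..A₅) → 17050+0+20·21·15 = 23350.
Best split is after A₂, i.e. k = 2.

2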